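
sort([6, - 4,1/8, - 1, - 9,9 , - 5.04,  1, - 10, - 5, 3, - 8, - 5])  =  [ - 10, - 9, - 8, - 5.04, - 5, - 5, - 4, - 1 , 1/8,1, 3,6,9] 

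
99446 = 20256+79190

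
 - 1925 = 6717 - 8642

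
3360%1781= 1579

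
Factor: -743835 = -3^1*5^1*17^1*2917^1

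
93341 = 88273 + 5068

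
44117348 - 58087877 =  - 13970529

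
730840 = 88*8305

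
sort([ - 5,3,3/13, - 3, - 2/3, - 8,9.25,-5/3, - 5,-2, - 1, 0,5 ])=[ - 8, -5,-5, - 3, - 2, - 5/3, - 1, - 2/3, 0, 3/13,3  ,  5,9.25 ]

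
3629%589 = 95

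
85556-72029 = 13527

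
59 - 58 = 1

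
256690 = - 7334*( - 35 ) 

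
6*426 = 2556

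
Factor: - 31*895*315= - 8739675 = - 3^2*5^2*7^1*31^1*179^1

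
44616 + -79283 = -34667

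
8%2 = 0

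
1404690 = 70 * 20067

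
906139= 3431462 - 2525323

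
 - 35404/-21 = 35404/21 = 1685.90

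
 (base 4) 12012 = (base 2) 110000110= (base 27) EC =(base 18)13c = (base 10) 390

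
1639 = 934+705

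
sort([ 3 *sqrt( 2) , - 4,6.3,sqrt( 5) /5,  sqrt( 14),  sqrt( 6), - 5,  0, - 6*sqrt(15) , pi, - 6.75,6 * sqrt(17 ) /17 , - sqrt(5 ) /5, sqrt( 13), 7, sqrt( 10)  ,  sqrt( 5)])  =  [ -6*sqrt( 15), - 6.75, - 5,-4,  -  sqrt ( 5 )/5,0,  sqrt( 5) /5, 6 * sqrt (17 ) /17, sqrt( 5), sqrt(6), pi , sqrt( 10 ),sqrt( 13),  sqrt(14 ),3*sqrt(2) , 6.3 , 7 ] 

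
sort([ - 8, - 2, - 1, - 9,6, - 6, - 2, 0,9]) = [ - 9, - 8, - 6, - 2,-2, - 1,0, 6,9]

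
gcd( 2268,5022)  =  162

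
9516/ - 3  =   - 3172 + 0/1 = - 3172.00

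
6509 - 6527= -18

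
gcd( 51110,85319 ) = 1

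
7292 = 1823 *4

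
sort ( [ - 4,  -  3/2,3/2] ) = [-4, - 3/2 , 3/2] 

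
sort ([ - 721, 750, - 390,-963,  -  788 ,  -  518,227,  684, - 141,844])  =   [-963, - 788,-721, - 518, - 390,-141 , 227,  684,750,844 ] 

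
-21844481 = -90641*241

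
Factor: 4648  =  2^3 * 7^1 * 83^1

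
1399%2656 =1399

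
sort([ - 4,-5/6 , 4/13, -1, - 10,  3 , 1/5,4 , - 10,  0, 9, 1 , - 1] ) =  [ - 10, -10, - 4, - 1, - 1,  -  5/6, 0, 1/5, 4/13, 1,3, 4, 9]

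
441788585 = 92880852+348907733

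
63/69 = 21/23 = 0.91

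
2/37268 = 1/18634 = 0.00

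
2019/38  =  2019/38= 53.13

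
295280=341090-45810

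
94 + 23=117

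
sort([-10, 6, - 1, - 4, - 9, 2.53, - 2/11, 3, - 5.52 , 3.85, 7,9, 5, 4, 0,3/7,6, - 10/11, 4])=[ -10, - 9 , - 5.52, - 4, - 1,  -  10/11, - 2/11, 0, 3/7, 2.53, 3,3.85, 4,4,5  ,  6,  6, 7 , 9]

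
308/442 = 154/221 = 0.70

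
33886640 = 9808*3455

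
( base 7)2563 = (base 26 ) 1be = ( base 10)976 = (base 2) 1111010000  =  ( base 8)1720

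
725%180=5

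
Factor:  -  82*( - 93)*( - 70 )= - 533820 =- 2^2*3^1 * 5^1* 7^1*31^1* 41^1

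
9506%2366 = 42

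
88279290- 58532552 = 29746738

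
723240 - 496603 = 226637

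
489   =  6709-6220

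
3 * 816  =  2448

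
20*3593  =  71860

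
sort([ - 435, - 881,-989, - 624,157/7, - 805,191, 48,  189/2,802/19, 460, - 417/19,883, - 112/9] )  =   [ - 989, - 881, - 805, - 624,-435,-417/19, - 112/9 , 157/7 , 802/19,48, 189/2,191, 460, 883]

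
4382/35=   626/5 = 125.20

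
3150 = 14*225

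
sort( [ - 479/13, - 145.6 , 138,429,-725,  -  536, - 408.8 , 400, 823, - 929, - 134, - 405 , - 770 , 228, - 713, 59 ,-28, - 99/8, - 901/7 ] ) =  [ - 929, - 770, - 725, - 713, - 536, - 408.8, - 405, - 145.6, - 134, - 901/7, - 479/13, - 28, - 99/8,59,  138,228,400, 429,823 ]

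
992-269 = 723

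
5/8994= 5/8994 = 0.00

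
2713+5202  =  7915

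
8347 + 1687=10034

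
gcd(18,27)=9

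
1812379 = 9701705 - 7889326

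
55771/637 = 87  +  352/637 = 87.55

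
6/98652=1/16442 =0.00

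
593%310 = 283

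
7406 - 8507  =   - 1101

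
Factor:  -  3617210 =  -2^1*5^1 * 23^1*15727^1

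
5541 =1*5541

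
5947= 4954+993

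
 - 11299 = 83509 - 94808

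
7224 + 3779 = 11003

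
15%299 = 15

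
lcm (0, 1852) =0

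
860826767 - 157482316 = 703344451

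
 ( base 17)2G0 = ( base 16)352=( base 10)850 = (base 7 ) 2323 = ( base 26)16I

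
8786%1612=726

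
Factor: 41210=2^1*5^1*13^1*317^1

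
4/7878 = 2/3939 = 0.00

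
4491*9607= 43145037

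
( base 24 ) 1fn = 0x3bf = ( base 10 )959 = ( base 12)67B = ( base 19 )2c9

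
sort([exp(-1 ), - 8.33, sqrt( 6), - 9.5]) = [ - 9.5 , - 8.33, exp( -1), sqrt( 6 )]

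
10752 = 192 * 56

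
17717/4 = 17717/4= 4429.25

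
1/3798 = 1/3798 = 0.00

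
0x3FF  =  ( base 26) 1D9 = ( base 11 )850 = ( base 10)1023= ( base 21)26F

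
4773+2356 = 7129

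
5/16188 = 5/16188 = 0.00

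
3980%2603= 1377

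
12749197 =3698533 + 9050664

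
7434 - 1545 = 5889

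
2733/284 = 9 + 177/284 = 9.62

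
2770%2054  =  716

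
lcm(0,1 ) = 0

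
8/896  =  1/112=0.01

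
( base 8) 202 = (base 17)7b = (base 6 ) 334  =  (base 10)130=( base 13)A0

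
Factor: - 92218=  - 2^1*7^2*941^1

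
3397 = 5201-1804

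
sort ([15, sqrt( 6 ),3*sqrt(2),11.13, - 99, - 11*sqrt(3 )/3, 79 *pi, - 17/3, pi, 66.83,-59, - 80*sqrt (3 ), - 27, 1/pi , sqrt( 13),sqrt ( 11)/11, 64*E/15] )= [-80 * sqrt(3), - 99, - 59, -27,-11*sqrt( 3)/3, - 17/3,sqrt (11) /11,1/pi, sqrt ( 6 ), pi, sqrt( 13 ), 3* sqrt(2), 11.13, 64 * E/15, 15, 66.83,79 * pi ]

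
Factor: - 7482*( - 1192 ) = 8918544=   2^4*3^1*29^1 * 43^1*149^1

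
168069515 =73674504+94395011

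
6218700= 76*81825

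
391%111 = 58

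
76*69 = 5244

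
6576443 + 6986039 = 13562482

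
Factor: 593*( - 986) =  - 584698 = -  2^1*17^1*29^1*593^1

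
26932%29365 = 26932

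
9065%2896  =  377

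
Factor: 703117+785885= 1489002 =2^1*3^1*248167^1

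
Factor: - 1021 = -1021^1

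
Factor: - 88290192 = - 2^4*3^1*23^1*79973^1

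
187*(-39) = - 7293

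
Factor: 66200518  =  2^1*33100259^1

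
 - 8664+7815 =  - 849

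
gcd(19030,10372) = 2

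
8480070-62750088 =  - 54270018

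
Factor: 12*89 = 1068 = 2^2*3^1 *89^1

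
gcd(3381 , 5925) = 3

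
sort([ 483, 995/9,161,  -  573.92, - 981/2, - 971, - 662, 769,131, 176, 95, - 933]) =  [-971, - 933,-662, - 573.92, - 981/2 , 95,995/9, 131 , 161, 176,483,769 ] 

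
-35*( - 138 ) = 4830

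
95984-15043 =80941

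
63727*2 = 127454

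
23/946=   23/946=0.02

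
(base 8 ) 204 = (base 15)8c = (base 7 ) 246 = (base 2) 10000100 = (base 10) 132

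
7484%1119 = 770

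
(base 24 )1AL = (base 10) 837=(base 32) Q5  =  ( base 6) 3513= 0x345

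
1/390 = 1/390 = 0.00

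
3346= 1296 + 2050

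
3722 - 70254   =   - 66532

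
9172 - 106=9066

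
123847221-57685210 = 66162011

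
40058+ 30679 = 70737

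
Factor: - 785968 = - 2^4*49123^1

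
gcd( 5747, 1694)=7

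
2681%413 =203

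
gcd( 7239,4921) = 19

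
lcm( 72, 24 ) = 72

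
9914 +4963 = 14877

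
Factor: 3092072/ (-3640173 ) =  - 2^3 * 3^( - 1 )*59^1*193^( - 1 )*6287^( - 1)*6551^1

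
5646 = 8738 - 3092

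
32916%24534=8382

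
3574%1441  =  692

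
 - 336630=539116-875746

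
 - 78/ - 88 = 39/44  =  0.89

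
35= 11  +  24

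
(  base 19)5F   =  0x6e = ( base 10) 110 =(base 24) 4E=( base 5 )420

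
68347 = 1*68347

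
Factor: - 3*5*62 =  - 930 = - 2^1*3^1*5^1*  31^1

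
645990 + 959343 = 1605333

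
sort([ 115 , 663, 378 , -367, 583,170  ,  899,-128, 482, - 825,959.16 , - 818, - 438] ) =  [ - 825, - 818,  -  438, - 367, - 128,115 , 170 , 378,482,583,  663, 899,959.16] 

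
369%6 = 3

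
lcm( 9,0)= 0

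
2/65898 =1/32949  =  0.00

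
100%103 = 100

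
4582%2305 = 2277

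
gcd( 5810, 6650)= 70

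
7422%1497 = 1434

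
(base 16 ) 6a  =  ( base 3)10221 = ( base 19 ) 5b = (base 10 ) 106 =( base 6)254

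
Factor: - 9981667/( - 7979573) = 7^ (  -  1)*59^(- 1 ) * 139^( -2 ) * 1543^1 * 6469^1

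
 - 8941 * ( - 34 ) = 303994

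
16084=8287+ 7797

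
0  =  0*382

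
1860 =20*93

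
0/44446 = 0 = 0.00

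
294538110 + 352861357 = 647399467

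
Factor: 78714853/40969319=7^1*19^1*591841^1 * 40969319^( -1) 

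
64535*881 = 56855335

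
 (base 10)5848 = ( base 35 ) 4R3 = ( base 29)6rj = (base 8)13330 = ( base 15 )1aed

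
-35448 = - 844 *42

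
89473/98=89473/98  =  912.99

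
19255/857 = 19255/857 = 22.47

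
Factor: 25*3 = 3^1*5^2 = 75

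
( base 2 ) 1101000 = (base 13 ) 80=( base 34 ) 32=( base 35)2y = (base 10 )104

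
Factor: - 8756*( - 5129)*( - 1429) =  - 64175709796 = -2^2 * 11^1*23^1 *199^1*223^1*1429^1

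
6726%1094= 162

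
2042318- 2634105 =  -591787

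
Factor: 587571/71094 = 2^( - 1)*17^( - 1 )*281^1  =  281/34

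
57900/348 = 166 + 11/29 = 166.38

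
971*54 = 52434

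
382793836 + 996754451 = 1379548287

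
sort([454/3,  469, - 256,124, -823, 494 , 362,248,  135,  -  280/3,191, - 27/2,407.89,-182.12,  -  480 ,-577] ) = [-823, - 577,-480 ,-256, - 182.12 ,  -  280/3,-27/2,124,135, 454/3,191,248 , 362,407.89,469, 494 ]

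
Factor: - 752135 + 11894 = - 740241 = - 3^2*233^1*353^1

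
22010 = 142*155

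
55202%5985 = 1337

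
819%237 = 108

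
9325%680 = 485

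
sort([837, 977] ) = [837,977]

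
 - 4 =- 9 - -5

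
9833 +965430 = 975263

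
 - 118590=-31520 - 87070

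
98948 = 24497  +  74451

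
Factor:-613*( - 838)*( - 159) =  - 81677346 = - 2^1*3^1*53^1*419^1 * 613^1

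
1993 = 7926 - 5933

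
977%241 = 13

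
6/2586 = 1/431 = 0.00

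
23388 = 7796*3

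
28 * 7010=196280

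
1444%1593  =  1444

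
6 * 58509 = 351054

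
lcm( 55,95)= 1045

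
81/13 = 6+3/13 = 6.23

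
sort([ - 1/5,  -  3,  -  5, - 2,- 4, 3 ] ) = [ - 5,- 4, - 3, - 2 , - 1/5 , 3] 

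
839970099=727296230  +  112673869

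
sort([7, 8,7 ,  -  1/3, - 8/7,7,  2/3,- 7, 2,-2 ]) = [-7,- 2, - 8/7, - 1/3,2/3 , 2,7, 7,7,8 ]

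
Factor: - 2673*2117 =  - 5658741 = - 3^5*11^1 * 29^1*73^1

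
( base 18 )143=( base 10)399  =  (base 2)110001111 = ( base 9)483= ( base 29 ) DM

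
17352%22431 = 17352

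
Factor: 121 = 11^2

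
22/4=11/2   =  5.50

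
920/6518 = 460/3259= 0.14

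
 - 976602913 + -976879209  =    -  1953482122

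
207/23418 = 23/2602= 0.01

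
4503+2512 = 7015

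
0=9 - 9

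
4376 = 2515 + 1861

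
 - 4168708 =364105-4532813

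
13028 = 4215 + 8813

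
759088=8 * 94886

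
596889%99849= 97644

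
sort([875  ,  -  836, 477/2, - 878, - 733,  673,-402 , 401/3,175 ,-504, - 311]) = [-878,- 836, - 733 , - 504 ,  -  402,- 311,401/3  ,  175 , 477/2, 673,875 ]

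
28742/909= 28742/909 =31.62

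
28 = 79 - 51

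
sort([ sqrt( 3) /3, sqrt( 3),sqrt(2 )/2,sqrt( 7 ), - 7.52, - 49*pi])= [ - 49*pi, - 7.52,sqrt(3)/3,sqrt ( 2 ) /2,  sqrt( 3),sqrt( 7 )] 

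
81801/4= 20450 + 1/4 = 20450.25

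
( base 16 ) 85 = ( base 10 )133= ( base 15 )8D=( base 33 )41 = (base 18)77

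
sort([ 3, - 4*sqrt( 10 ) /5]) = [ - 4*sqrt( 10)/5 , 3]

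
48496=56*866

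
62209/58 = 1072 + 33/58= 1072.57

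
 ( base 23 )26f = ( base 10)1211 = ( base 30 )1ab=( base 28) 1f7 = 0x4bb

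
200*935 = 187000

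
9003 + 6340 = 15343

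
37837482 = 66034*573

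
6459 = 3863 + 2596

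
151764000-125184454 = 26579546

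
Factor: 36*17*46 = 28152 =2^3*3^2*17^1*23^1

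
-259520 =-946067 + 686547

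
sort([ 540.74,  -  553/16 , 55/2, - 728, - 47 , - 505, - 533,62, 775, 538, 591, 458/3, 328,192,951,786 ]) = [ - 728, - 533 ,-505, - 47 , - 553/16, 55/2, 62, 458/3, 192,328, 538,540.74, 591,775,786, 951 ]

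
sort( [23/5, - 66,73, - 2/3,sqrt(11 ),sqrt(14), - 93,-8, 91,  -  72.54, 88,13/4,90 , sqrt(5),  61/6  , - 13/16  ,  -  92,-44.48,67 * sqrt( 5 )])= [ - 93,-92, - 72.54,-66, - 44.48,-8 , - 13/16 ,-2/3, sqrt( 5 )  ,  13/4, sqrt(11 ), sqrt ( 14 ), 23/5,  61/6 , 73,88,90,  91,67*sqrt(5 )]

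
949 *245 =232505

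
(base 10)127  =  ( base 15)87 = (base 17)78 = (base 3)11201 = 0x7F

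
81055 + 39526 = 120581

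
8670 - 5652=3018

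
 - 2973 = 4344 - 7317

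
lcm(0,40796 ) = 0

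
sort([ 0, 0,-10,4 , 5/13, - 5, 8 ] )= [  -  10,- 5, 0 , 0, 5/13, 4,8]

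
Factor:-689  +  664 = -25= - 5^2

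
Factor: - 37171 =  - 37171^1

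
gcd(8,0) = 8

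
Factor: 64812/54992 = 33/28   =  2^ ( - 2)*3^1*7^(- 1 )*11^1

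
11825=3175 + 8650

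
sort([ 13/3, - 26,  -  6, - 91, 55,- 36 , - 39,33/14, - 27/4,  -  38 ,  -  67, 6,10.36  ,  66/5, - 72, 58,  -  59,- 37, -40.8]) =[-91 ,  -  72, - 67,-59, - 40.8, - 39 , - 38,  -  37, - 36 , -26, - 27/4,  -  6, 33/14, 13/3 , 6 , 10.36 , 66/5 , 55,58 ]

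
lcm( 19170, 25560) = 76680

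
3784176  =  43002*88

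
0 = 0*60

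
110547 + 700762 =811309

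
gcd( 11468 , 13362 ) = 2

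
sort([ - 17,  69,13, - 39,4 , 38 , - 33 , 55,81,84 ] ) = [ - 39, - 33, - 17, 4,13,38, 55,69,81,  84]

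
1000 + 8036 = 9036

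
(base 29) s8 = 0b1100110100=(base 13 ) 4b1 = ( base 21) 1I1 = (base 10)820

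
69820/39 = 69820/39 = 1790.26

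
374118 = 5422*69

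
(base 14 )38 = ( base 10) 50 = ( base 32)1I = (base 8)62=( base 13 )3B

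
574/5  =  114 + 4/5  =  114.80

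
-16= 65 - 81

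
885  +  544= 1429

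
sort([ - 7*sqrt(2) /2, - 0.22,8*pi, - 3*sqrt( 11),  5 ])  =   [ - 3*sqrt(11), - 7*sqrt( 2)/2, - 0.22,5, 8 *pi]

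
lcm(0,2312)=0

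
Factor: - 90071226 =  - 2^1  *3^2*7^1 * 714851^1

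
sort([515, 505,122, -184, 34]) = [ - 184,34, 122, 505,515] 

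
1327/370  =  3 + 217/370=3.59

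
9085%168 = 13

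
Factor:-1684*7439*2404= -30115571504 = - 2^4* 43^1*173^1*421^1*601^1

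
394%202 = 192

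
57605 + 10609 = 68214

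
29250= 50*585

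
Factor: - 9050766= - 2^1*3^1*17^1 * 89^1*997^1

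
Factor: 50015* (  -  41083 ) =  - 5^1*7^2*1429^1 * 5869^1=   - 2054766245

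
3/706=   3/706 =0.00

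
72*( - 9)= - 648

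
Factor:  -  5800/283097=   -  2^3*5^2*29^1*283097^(-1 ) 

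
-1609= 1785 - 3394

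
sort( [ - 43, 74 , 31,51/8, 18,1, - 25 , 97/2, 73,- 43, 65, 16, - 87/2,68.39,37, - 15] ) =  [ -87/2, - 43,  -  43, - 25, - 15, 1, 51/8,16,18,31, 37,  97/2, 65, 68.39,73, 74] 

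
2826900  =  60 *47115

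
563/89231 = 563/89231 = 0.01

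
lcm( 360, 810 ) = 3240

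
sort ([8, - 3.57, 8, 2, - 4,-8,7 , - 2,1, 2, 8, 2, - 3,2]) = [ - 8,- 4, -3.57,-3, - 2,1, 2,2 , 2, 2, 7, 8,  8,8]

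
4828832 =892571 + 3936261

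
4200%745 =475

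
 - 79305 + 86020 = 6715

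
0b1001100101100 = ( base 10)4908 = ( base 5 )124113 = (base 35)408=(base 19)db6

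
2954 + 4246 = 7200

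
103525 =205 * 505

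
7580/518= 3790/259 = 14.63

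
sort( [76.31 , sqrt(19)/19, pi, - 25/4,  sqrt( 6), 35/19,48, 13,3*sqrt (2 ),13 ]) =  [-25/4, sqrt( 19 )/19, 35/19,sqrt( 6 ), pi, 3*sqrt( 2),  13, 13,48, 76.31 ]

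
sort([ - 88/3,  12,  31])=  [  -  88/3,12,31 ] 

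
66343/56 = 66343/56 = 1184.70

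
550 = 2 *275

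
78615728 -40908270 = 37707458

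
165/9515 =3/173= 0.02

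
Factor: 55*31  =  5^1*11^1*31^1 = 1705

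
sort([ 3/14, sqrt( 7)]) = [ 3/14, sqrt(7) ] 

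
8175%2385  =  1020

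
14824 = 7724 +7100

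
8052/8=2013/2 = 1006.50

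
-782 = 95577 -96359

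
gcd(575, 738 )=1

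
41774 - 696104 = -654330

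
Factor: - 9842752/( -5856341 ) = 2^6*47^(  -  1 )*53^(-1) * 113^1*1361^1*2351^( - 1)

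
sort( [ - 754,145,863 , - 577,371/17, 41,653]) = [ - 754,  -  577, 371/17,41, 145,653, 863 ] 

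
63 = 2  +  61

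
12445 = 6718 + 5727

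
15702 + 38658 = 54360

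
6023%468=407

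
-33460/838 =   -  16730/419 = - 39.93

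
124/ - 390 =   -  1 + 133/195 = - 0.32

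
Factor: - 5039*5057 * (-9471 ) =241342134033 = 3^1*7^1 * 11^1*13^1*41^1*389^1*5039^1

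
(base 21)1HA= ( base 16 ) 328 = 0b1100101000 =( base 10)808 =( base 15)38D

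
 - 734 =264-998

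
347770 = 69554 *5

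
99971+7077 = 107048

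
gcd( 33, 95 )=1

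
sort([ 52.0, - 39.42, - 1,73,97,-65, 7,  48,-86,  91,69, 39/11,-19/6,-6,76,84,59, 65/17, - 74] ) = [-86,  -  74, - 65, - 39.42, - 6, - 19/6,-1,  39/11,  65/17,  7,48,  52.0,59,69,73,76, 84,91 , 97]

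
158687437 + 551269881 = 709957318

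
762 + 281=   1043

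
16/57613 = 16/57613= 0.00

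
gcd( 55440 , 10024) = 56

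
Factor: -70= -2^1*5^1*7^1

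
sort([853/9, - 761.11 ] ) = [ - 761.11 , 853/9 ] 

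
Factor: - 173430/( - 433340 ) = 2^( - 1 )*3^2 *41^1*461^( - 1)=   369/922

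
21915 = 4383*5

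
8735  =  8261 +474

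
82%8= 2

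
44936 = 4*11234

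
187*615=115005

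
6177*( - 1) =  - 6177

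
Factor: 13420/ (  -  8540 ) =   -  7^( - 1)*11^1 = - 11/7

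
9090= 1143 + 7947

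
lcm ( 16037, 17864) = 1411256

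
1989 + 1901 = 3890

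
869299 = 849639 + 19660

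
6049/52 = 116 +17/52 = 116.33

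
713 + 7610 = 8323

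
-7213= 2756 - 9969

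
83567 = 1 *83567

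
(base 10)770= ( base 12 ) 542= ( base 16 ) 302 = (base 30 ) pk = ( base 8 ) 1402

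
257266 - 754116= - 496850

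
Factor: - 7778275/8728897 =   -  5^2 * 241^1*1291^1*8728897^( - 1)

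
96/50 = 48/25 = 1.92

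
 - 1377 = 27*( - 51 )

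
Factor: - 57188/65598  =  -2^1*3^( - 1)*13^( - 1)*17^1 = - 34/39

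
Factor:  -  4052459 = -1033^1*3923^1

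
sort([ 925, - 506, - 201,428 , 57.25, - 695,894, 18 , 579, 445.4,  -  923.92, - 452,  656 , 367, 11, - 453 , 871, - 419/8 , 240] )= [ - 923.92,-695, - 506, - 453, - 452, - 201, - 419/8, 11, 18,57.25, 240,367, 428,445.4,579,656, 871,894,925] 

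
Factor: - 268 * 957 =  - 2^2*3^1  *11^1*29^1*67^1 = -256476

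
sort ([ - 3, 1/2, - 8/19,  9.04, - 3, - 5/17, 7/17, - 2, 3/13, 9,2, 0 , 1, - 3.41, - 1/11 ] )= [ - 3.41, - 3, - 3, - 2, - 8/19, - 5/17, - 1/11, 0, 3/13, 7/17, 1/2, 1, 2, 9,9.04]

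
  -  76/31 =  - 3 + 17/31 = - 2.45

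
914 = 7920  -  7006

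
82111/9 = 82111/9  =  9123.44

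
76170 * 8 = 609360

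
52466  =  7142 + 45324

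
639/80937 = 71/8993 = 0.01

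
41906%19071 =3764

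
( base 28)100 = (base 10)784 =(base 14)400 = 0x310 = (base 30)q4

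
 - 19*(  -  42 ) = 798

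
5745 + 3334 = 9079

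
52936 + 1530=54466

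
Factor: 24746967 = 3^2*7^1*392809^1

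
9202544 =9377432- 174888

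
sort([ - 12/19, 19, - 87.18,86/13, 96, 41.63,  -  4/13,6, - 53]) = [ - 87.18, - 53,  -  12/19, - 4/13,  6,86/13,  19,41.63  ,  96 ] 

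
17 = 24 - 7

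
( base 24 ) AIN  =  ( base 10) 6215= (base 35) 52k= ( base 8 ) 14107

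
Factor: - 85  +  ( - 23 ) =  - 108 = - 2^2  *  3^3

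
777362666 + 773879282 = 1551241948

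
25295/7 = 3613 + 4/7= 3613.57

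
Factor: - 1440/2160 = - 2^1*3^(-1) =- 2/3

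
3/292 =3/292 = 0.01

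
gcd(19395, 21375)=45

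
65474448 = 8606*7608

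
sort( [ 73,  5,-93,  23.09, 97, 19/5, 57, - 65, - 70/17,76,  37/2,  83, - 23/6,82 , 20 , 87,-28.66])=[ - 93, - 65, - 28.66, - 70/17, - 23/6,19/5, 5, 37/2,  20,23.09, 57, 73,76,82,83, 87, 97]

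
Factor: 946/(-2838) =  - 1/3 = -3^(  -  1)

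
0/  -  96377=0/1 = - 0.00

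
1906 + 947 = 2853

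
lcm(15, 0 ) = 0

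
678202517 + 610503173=1288705690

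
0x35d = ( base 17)2GB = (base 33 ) q3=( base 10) 861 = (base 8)1535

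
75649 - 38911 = 36738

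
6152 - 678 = 5474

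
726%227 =45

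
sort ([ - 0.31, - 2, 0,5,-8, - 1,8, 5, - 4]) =[ - 8, - 4, - 2, -1, - 0.31,0, 5, 5, 8 ] 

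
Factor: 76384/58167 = 2^5*3^(-2) * 7^1*11^1*23^ ( -1)*31^1*281^ ( -1 ) 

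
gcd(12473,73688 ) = 1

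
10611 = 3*3537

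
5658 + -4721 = 937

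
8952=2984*3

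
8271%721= 340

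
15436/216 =71 + 25/54 = 71.46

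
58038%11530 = 388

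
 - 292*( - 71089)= 20757988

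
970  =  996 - 26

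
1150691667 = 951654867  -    -  199036800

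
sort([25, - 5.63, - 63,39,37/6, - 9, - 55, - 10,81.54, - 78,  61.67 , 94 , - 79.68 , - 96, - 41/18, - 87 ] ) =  [ - 96, - 87, - 79.68, - 78, - 63,-55,-10,-9, - 5.63, - 41/18,37/6, 25, 39,61.67,81.54, 94 ]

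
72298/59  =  72298/59 = 1225.39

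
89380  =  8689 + 80691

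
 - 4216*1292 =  - 5447072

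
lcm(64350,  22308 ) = 1673100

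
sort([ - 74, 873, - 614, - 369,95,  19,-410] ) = [ - 614, - 410, - 369, - 74, 19, 95, 873]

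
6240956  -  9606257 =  - 3365301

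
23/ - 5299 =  - 23/5299 = - 0.00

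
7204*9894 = 71276376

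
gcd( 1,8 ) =1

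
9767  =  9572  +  195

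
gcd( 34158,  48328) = 2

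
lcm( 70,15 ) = 210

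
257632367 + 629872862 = 887505229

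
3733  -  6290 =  - 2557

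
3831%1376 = 1079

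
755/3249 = 755/3249 = 0.23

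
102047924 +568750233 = 670798157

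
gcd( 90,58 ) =2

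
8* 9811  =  78488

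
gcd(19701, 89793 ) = 99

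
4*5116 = 20464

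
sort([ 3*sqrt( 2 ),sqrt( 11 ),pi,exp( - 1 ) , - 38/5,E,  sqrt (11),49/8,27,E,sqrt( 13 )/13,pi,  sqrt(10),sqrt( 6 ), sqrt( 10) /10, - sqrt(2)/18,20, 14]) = [-38/5, - sqrt(2 )/18,  sqrt ( 13 )/13, sqrt(10) /10, exp(- 1 ),  sqrt(6),E, E, pi,pi,sqrt(10 ),  sqrt( 11 ),sqrt ( 11 ) , 3*sqrt(  2), 49/8,14, 20,27 ]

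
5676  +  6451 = 12127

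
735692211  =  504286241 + 231405970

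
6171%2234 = 1703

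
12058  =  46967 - 34909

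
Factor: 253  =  11^1*23^1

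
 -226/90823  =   - 1 + 90597/90823 = - 0.00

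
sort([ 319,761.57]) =[319,761.57]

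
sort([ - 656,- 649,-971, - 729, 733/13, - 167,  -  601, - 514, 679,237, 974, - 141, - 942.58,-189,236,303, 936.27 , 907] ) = [-971, - 942.58, - 729 ,-656, - 649 , - 601 , - 514,-189 ,-167, - 141, 733/13,236,  237 , 303,679, 907,936.27,974]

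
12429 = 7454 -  - 4975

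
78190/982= 39095/491 = 79.62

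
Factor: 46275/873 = 3^(  -  1)*5^2*  97^(-1)*617^1 = 15425/291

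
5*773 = 3865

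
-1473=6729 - 8202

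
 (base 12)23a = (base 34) 9s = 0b101001110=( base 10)334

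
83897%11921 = 450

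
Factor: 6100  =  2^2*5^2*61^1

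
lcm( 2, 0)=0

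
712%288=136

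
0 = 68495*0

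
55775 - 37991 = 17784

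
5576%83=15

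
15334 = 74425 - 59091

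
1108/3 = 1108/3 =369.33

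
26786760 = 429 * 62440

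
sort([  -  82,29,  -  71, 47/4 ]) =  [ - 82, -71 , 47/4, 29 ] 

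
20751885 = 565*36729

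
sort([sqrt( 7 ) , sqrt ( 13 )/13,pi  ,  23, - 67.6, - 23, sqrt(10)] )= [ - 67.6, - 23, sqrt( 13)/13,sqrt( 7),pi, sqrt( 10), 23]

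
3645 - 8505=-4860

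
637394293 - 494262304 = 143131989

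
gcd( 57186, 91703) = 1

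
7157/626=7157/626 =11.43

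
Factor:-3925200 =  - 2^4*3^1 * 5^2  *3271^1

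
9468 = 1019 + 8449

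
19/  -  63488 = - 19/63488= - 0.00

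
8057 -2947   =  5110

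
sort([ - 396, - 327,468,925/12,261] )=[ - 396,  -  327,925/12, 261,468]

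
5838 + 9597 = 15435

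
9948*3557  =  35385036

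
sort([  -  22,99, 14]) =[ - 22, 14, 99] 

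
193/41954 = 193/41954  =  0.00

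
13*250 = 3250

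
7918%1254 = 394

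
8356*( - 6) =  -50136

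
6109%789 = 586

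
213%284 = 213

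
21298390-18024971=3273419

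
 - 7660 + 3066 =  - 4594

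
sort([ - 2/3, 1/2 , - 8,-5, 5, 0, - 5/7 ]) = [ - 8 ,- 5 , - 5/7,-2/3, 0,1/2,  5]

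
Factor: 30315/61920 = 47/96 =2^( - 5)*3^( - 1 )*47^1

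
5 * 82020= 410100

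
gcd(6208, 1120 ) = 32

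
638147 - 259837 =378310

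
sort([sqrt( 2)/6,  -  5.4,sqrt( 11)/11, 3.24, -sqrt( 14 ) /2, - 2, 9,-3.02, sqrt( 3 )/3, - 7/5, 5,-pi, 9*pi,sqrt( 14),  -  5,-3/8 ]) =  [ - 5.4,- 5, - pi,-3.02,- 2,-sqrt( 14)/2, - 7/5, - 3/8, sqrt (2)/6, sqrt (11)/11,  sqrt( 3)/3, 3.24, sqrt(14 ),  5,9, 9*pi]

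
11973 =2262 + 9711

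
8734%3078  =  2578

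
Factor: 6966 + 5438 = 12404 = 2^2 *7^1*443^1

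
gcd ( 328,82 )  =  82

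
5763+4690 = 10453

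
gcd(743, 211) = 1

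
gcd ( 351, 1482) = 39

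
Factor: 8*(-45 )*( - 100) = 2^5*3^2*5^3 = 36000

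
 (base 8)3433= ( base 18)5B1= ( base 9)2441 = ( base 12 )1077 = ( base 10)1819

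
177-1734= - 1557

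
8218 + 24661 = 32879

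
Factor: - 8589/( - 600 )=2^ ( - 3)*5^( - 2)*7^1*409^1=2863/200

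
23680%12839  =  10841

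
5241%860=81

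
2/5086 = 1/2543=0.00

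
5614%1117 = 29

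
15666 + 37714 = 53380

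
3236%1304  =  628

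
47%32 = 15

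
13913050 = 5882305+8030745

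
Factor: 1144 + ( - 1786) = -642 = - 2^1*3^1 *107^1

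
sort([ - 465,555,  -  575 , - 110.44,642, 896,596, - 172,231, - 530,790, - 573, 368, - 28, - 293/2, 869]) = [-575,-573, - 530,  -  465,  -  172,-293/2, - 110.44, - 28,231,  368,  555, 596,642,790,  869,896]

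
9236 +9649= 18885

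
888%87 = 18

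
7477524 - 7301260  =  176264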